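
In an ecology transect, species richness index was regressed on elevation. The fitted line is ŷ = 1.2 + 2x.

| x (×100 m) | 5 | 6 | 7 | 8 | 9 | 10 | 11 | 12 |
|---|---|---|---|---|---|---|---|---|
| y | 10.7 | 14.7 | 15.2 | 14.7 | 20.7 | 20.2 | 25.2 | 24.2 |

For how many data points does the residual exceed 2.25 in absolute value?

x=5: ŷ = 1.2 + 2·5 = 11.2; e = 10.7 − 11.2 = -0.5
x=6: ŷ = 1.2 + 2·6 = 13.2; e = 14.7 − 13.2 = 1.5
x=7: ŷ = 1.2 + 2·7 = 15.2; e = 15.2 − 15.2 = 0
x=8: ŷ = 1.2 + 2·8 = 17.2; e = 14.7 − 17.2 = -2.5
x=9: ŷ = 1.2 + 2·9 = 19.2; e = 20.7 − 19.2 = 1.5
x=10: ŷ = 1.2 + 2·10 = 21.2; e = 20.2 − 21.2 = -1
x=11: ŷ = 1.2 + 2·11 = 23.2; e = 25.2 − 23.2 = 2
x=12: ŷ = 1.2 + 2·12 = 25.2; e = 24.2 − 25.2 = -1
|e| > 2.25: x=8 (|e|=2.5) → 1

1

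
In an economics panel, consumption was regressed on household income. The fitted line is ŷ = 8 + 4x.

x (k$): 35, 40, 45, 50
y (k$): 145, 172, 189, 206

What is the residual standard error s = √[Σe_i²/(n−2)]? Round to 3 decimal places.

x=35: ŷ = 8 + 4·35 = 148; e = 145 − 148 = -3
x=40: ŷ = 8 + 4·40 = 168; e = 172 − 168 = 4
x=45: ŷ = 8 + 4·45 = 188; e = 189 − 188 = 1
x=50: ŷ = 8 + 4·50 = 208; e = 206 − 208 = -2
SSE = 9 + 16 + 1 + 4 = 30
s = √(30/2) = √15 ≈ 3.873

s = 3.873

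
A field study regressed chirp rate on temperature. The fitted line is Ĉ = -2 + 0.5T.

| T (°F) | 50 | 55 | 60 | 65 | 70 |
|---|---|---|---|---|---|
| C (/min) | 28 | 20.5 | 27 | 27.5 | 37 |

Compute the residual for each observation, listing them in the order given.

5, -5, -1, -3, 4

T=50: Ĉ = -2 + 0.5·50 = 23; r = 28 − 23 = 5
T=55: Ĉ = -2 + 0.5·55 = 25.5; r = 20.5 − 25.5 = -5
T=60: Ĉ = -2 + 0.5·60 = 28; r = 27 − 28 = -1
T=65: Ĉ = -2 + 0.5·65 = 30.5; r = 27.5 − 30.5 = -3
T=70: Ĉ = -2 + 0.5·70 = 33; r = 37 − 33 = 4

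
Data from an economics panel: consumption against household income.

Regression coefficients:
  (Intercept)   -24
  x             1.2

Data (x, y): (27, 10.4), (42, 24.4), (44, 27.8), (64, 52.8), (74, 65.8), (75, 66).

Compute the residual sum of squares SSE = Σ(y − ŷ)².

SSE = 10

x=27: ŷ = -24 + 1.2·27 = 8.4; e = 10.4 − 8.4 = 2
x=42: ŷ = -24 + 1.2·42 = 26.4; e = 24.4 − 26.4 = -2
x=44: ŷ = -24 + 1.2·44 = 28.8; e = 27.8 − 28.8 = -1
x=64: ŷ = -24 + 1.2·64 = 52.8; e = 52.8 − 52.8 = 0
x=74: ŷ = -24 + 1.2·74 = 64.8; e = 65.8 − 64.8 = 1
x=75: ŷ = -24 + 1.2·75 = 66; e = 66 − 66 = 0
SSE = 4 + 4 + 1 + 0 + 1 + 0 = 10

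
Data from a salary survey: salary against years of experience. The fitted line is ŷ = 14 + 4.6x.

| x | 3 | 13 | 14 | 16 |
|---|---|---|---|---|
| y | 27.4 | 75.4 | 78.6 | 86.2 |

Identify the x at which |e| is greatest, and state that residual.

x=3: ŷ = 14 + 4.6·3 = 27.8; e = 27.4 − 27.8 = -0.4
x=13: ŷ = 14 + 4.6·13 = 73.8; e = 75.4 − 73.8 = 1.6
x=14: ŷ = 14 + 4.6·14 = 78.4; e = 78.6 − 78.4 = 0.2
x=16: ŷ = 14 + 4.6·16 = 87.6; e = 86.2 − 87.6 = -1.4
Largest |e| is 1.6 at x = 13, residual 1.6.

x = 13, e = 1.6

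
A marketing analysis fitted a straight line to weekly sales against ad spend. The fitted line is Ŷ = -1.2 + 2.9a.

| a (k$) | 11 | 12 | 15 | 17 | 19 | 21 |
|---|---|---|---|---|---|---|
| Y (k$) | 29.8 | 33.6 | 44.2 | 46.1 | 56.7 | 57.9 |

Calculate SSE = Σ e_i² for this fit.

SSE = 19.5

a=11: Ŷ = -1.2 + 2.9·11 = 30.7; e = 29.8 − 30.7 = -0.9
a=12: Ŷ = -1.2 + 2.9·12 = 33.6; e = 33.6 − 33.6 = 0
a=15: Ŷ = -1.2 + 2.9·15 = 42.3; e = 44.2 − 42.3 = 1.9
a=17: Ŷ = -1.2 + 2.9·17 = 48.1; e = 46.1 − 48.1 = -2
a=19: Ŷ = -1.2 + 2.9·19 = 53.9; e = 56.7 − 53.9 = 2.8
a=21: Ŷ = -1.2 + 2.9·21 = 59.7; e = 57.9 − 59.7 = -1.8
SSE = 0.81 + 0 + 3.61 + 4 + 7.84 + 3.24 = 19.5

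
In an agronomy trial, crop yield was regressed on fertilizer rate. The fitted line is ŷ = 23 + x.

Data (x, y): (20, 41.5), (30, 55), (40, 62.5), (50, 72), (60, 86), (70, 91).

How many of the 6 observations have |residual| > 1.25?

4

x=20: ŷ = 23 + 20 = 43; r = 41.5 − 43 = -1.5
x=30: ŷ = 23 + 30 = 53; r = 55 − 53 = 2
x=40: ŷ = 23 + 40 = 63; r = 62.5 − 63 = -0.5
x=50: ŷ = 23 + 50 = 73; r = 72 − 73 = -1
x=60: ŷ = 23 + 60 = 83; r = 86 − 83 = 3
x=70: ŷ = 23 + 70 = 93; r = 91 − 93 = -2
|r| > 1.25: x=20 (|r|=1.5), x=30 (|r|=2), x=60 (|r|=3), x=70 (|r|=2) → 4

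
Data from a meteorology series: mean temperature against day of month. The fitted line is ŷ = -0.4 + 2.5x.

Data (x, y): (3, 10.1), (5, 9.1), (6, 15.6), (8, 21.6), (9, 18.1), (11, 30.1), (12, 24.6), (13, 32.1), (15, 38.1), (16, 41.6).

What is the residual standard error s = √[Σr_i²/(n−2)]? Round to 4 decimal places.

s = 3.1225

x=3: ŷ = -0.4 + 2.5·3 = 7.1; r = 10.1 − 7.1 = 3
x=5: ŷ = -0.4 + 2.5·5 = 12.1; r = 9.1 − 12.1 = -3
x=6: ŷ = -0.4 + 2.5·6 = 14.6; r = 15.6 − 14.6 = 1
x=8: ŷ = -0.4 + 2.5·8 = 19.6; r = 21.6 − 19.6 = 2
x=9: ŷ = -0.4 + 2.5·9 = 22.1; r = 18.1 − 22.1 = -4
x=11: ŷ = -0.4 + 2.5·11 = 27.1; r = 30.1 − 27.1 = 3
x=12: ŷ = -0.4 + 2.5·12 = 29.6; r = 24.6 − 29.6 = -5
x=13: ŷ = -0.4 + 2.5·13 = 32.1; r = 32.1 − 32.1 = 0
x=15: ŷ = -0.4 + 2.5·15 = 37.1; r = 38.1 − 37.1 = 1
x=16: ŷ = -0.4 + 2.5·16 = 39.6; r = 41.6 − 39.6 = 2
SSE = 9 + 9 + 1 + 4 + 16 + 9 + 25 + 0 + 1 + 4 = 78
s = √(78/8) = √9.75 ≈ 3.1225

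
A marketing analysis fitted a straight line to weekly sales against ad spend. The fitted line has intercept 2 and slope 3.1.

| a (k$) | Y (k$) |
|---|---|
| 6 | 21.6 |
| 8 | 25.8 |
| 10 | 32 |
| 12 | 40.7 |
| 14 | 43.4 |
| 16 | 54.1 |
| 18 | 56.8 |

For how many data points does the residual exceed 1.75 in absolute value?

2

a=6: ŷ = 2 + 3.1·6 = 20.6; e = 21.6 − 20.6 = 1
a=8: ŷ = 2 + 3.1·8 = 26.8; e = 25.8 − 26.8 = -1
a=10: ŷ = 2 + 3.1·10 = 33; e = 32 − 33 = -1
a=12: ŷ = 2 + 3.1·12 = 39.2; e = 40.7 − 39.2 = 1.5
a=14: ŷ = 2 + 3.1·14 = 45.4; e = 43.4 − 45.4 = -2
a=16: ŷ = 2 + 3.1·16 = 51.6; e = 54.1 − 51.6 = 2.5
a=18: ŷ = 2 + 3.1·18 = 57.8; e = 56.8 − 57.8 = -1
|e| > 1.75: a=14 (|e|=2), a=16 (|e|=2.5) → 2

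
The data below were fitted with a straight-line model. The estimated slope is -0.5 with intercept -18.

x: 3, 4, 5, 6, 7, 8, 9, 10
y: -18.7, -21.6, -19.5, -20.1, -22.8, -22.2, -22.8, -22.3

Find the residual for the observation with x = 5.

ŷ = -18 − 0.5·5 = -20.5
e = -19.5 − (-20.5) = 1

e = 1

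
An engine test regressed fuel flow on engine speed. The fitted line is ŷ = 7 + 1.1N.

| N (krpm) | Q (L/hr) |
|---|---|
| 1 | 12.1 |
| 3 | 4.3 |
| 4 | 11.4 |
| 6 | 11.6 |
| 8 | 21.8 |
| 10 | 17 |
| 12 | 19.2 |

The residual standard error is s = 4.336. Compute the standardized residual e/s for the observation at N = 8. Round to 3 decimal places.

ŷ = 7 + 1.1·8 = 15.8
e = 21.8 − 15.8 = 6
e/s = 6 / 4.336 = 1.384

1.384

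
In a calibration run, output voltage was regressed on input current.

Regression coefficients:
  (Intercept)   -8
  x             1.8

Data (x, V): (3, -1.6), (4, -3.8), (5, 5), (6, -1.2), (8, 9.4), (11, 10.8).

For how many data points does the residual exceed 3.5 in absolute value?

x=3: ŷ = -8 + 1.8·3 = -2.6; e = -1.6 − (-2.6) = 1
x=4: ŷ = -8 + 1.8·4 = -0.8; e = -3.8 − (-0.8) = -3
x=5: ŷ = -8 + 1.8·5 = 1; e = 5 − 1 = 4
x=6: ŷ = -8 + 1.8·6 = 2.8; e = -1.2 − 2.8 = -4
x=8: ŷ = -8 + 1.8·8 = 6.4; e = 9.4 − 6.4 = 3
x=11: ŷ = -8 + 1.8·11 = 11.8; e = 10.8 − 11.8 = -1
|e| > 3.5: x=5 (|e|=4), x=6 (|e|=4) → 2

2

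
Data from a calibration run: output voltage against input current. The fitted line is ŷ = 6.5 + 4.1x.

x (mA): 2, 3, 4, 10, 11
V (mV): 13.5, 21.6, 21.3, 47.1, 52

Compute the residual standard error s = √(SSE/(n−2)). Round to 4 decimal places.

s = 2.0133

x=2: ŷ = 6.5 + 4.1·2 = 14.7; e = 13.5 − 14.7 = -1.2
x=3: ŷ = 6.5 + 4.1·3 = 18.8; e = 21.6 − 18.8 = 2.8
x=4: ŷ = 6.5 + 4.1·4 = 22.9; e = 21.3 − 22.9 = -1.6
x=10: ŷ = 6.5 + 4.1·10 = 47.5; e = 47.1 − 47.5 = -0.4
x=11: ŷ = 6.5 + 4.1·11 = 51.6; e = 52 − 51.6 = 0.4
SSE = 1.44 + 7.84 + 2.56 + 0.16 + 0.16 = 12.16
s = √(12.16/3) = √4.05333 ≈ 2.0133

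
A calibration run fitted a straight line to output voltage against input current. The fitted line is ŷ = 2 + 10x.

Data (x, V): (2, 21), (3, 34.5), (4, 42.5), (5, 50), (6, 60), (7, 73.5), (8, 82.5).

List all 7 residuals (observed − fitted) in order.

-1, 2.5, 0.5, -2, -2, 1.5, 0.5

x=2: ŷ = 2 + 10·2 = 22; r = 21 − 22 = -1
x=3: ŷ = 2 + 10·3 = 32; r = 34.5 − 32 = 2.5
x=4: ŷ = 2 + 10·4 = 42; r = 42.5 − 42 = 0.5
x=5: ŷ = 2 + 10·5 = 52; r = 50 − 52 = -2
x=6: ŷ = 2 + 10·6 = 62; r = 60 − 62 = -2
x=7: ŷ = 2 + 10·7 = 72; r = 73.5 − 72 = 1.5
x=8: ŷ = 2 + 10·8 = 82; r = 82.5 − 82 = 0.5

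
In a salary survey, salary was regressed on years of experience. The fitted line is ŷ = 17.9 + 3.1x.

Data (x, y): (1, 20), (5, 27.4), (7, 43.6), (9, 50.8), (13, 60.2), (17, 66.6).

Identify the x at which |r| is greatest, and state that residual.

x=1: ŷ = 17.9 + 3.1·1 = 21; r = 20 − 21 = -1
x=5: ŷ = 17.9 + 3.1·5 = 33.4; r = 27.4 − 33.4 = -6
x=7: ŷ = 17.9 + 3.1·7 = 39.6; r = 43.6 − 39.6 = 4
x=9: ŷ = 17.9 + 3.1·9 = 45.8; r = 50.8 − 45.8 = 5
x=13: ŷ = 17.9 + 3.1·13 = 58.2; r = 60.2 − 58.2 = 2
x=17: ŷ = 17.9 + 3.1·17 = 70.6; r = 66.6 − 70.6 = -4
Largest |r| is 6 at x = 5, residual -6.

x = 5, r = -6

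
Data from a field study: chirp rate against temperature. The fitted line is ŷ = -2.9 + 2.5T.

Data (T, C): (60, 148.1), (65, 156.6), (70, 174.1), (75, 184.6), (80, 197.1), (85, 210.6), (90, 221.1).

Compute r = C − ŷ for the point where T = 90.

ŷ = -2.9 + 2.5·90 = 222.1
r = 221.1 − 222.1 = -1

r = -1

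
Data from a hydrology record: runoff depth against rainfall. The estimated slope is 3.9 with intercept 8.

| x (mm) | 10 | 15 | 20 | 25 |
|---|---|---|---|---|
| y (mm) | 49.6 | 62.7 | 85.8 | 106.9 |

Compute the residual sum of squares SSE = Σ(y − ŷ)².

SSE = 23.2

x=10: ŷ = 8 + 3.9·10 = 47; r = 49.6 − 47 = 2.6
x=15: ŷ = 8 + 3.9·15 = 66.5; r = 62.7 − 66.5 = -3.8
x=20: ŷ = 8 + 3.9·20 = 86; r = 85.8 − 86 = -0.2
x=25: ŷ = 8 + 3.9·25 = 105.5; r = 106.9 − 105.5 = 1.4
SSE = 6.76 + 14.44 + 0.04 + 1.96 = 23.2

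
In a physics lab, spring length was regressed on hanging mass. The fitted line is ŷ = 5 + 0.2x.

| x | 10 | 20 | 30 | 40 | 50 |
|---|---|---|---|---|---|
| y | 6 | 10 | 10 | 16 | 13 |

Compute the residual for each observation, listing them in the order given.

x=10: ŷ = 5 + 0.2·10 = 7; e = 6 − 7 = -1
x=20: ŷ = 5 + 0.2·20 = 9; e = 10 − 9 = 1
x=30: ŷ = 5 + 0.2·30 = 11; e = 10 − 11 = -1
x=40: ŷ = 5 + 0.2·40 = 13; e = 16 − 13 = 3
x=50: ŷ = 5 + 0.2·50 = 15; e = 13 − 15 = -2

-1, 1, -1, 3, -2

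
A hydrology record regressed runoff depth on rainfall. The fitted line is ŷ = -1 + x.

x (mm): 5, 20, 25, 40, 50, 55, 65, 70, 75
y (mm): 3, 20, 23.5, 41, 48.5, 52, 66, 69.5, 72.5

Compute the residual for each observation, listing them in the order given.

-1, 1, -0.5, 2, -0.5, -2, 2, 0.5, -1.5

x=5: ŷ = -1 + 5 = 4; r = 3 − 4 = -1
x=20: ŷ = -1 + 20 = 19; r = 20 − 19 = 1
x=25: ŷ = -1 + 25 = 24; r = 23.5 − 24 = -0.5
x=40: ŷ = -1 + 40 = 39; r = 41 − 39 = 2
x=50: ŷ = -1 + 50 = 49; r = 48.5 − 49 = -0.5
x=55: ŷ = -1 + 55 = 54; r = 52 − 54 = -2
x=65: ŷ = -1 + 65 = 64; r = 66 − 64 = 2
x=70: ŷ = -1 + 70 = 69; r = 69.5 − 69 = 0.5
x=75: ŷ = -1 + 75 = 74; r = 72.5 − 74 = -1.5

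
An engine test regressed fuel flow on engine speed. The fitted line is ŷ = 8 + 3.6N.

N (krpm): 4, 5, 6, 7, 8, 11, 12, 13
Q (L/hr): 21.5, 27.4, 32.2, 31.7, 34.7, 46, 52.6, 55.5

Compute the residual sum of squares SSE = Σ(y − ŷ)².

SSE = 21.2

N=4: ŷ = 8 + 3.6·4 = 22.4; r = 21.5 − 22.4 = -0.9
N=5: ŷ = 8 + 3.6·5 = 26; r = 27.4 − 26 = 1.4
N=6: ŷ = 8 + 3.6·6 = 29.6; r = 32.2 − 29.6 = 2.6
N=7: ŷ = 8 + 3.6·7 = 33.2; r = 31.7 − 33.2 = -1.5
N=8: ŷ = 8 + 3.6·8 = 36.8; r = 34.7 − 36.8 = -2.1
N=11: ŷ = 8 + 3.6·11 = 47.6; r = 46 − 47.6 = -1.6
N=12: ŷ = 8 + 3.6·12 = 51.2; r = 52.6 − 51.2 = 1.4
N=13: ŷ = 8 + 3.6·13 = 54.8; r = 55.5 − 54.8 = 0.7
SSE = 0.81 + 1.96 + 6.76 + 2.25 + 4.41 + 2.56 + 1.96 + 0.49 = 21.2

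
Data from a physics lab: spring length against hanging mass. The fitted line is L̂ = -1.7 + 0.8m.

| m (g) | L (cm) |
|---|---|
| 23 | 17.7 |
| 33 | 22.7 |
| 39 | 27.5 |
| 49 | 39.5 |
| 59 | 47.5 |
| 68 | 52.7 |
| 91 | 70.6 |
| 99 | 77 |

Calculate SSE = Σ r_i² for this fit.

m=23: L̂ = -1.7 + 0.8·23 = 16.7; r = 17.7 − 16.7 = 1
m=33: L̂ = -1.7 + 0.8·33 = 24.7; r = 22.7 − 24.7 = -2
m=39: L̂ = -1.7 + 0.8·39 = 29.5; r = 27.5 − 29.5 = -2
m=49: L̂ = -1.7 + 0.8·49 = 37.5; r = 39.5 − 37.5 = 2
m=59: L̂ = -1.7 + 0.8·59 = 45.5; r = 47.5 − 45.5 = 2
m=68: L̂ = -1.7 + 0.8·68 = 52.7; r = 52.7 − 52.7 = 0
m=91: L̂ = -1.7 + 0.8·91 = 71.1; r = 70.6 − 71.1 = -0.5
m=99: L̂ = -1.7 + 0.8·99 = 77.5; r = 77 − 77.5 = -0.5
SSE = 1 + 4 + 4 + 4 + 4 + 0 + 0.25 + 0.25 = 17.5

SSE = 17.5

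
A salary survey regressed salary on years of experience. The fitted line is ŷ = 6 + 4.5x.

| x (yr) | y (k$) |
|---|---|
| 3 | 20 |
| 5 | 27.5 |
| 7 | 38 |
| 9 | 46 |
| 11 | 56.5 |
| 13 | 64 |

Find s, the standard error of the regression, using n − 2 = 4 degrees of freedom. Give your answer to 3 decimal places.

x=3: ŷ = 6 + 4.5·3 = 19.5; r = 20 − 19.5 = 0.5
x=5: ŷ = 6 + 4.5·5 = 28.5; r = 27.5 − 28.5 = -1
x=7: ŷ = 6 + 4.5·7 = 37.5; r = 38 − 37.5 = 0.5
x=9: ŷ = 6 + 4.5·9 = 46.5; r = 46 − 46.5 = -0.5
x=11: ŷ = 6 + 4.5·11 = 55.5; r = 56.5 − 55.5 = 1
x=13: ŷ = 6 + 4.5·13 = 64.5; r = 64 − 64.5 = -0.5
SSE = 0.25 + 1 + 0.25 + 0.25 + 1 + 0.25 = 3
s = √(3/4) = √0.75 ≈ 0.866

s = 0.866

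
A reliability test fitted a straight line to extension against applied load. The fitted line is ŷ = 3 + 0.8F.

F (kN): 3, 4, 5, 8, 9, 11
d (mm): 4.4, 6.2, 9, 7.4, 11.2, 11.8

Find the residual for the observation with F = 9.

r = 1

ŷ = 3 + 0.8·9 = 10.2
r = 11.2 − 10.2 = 1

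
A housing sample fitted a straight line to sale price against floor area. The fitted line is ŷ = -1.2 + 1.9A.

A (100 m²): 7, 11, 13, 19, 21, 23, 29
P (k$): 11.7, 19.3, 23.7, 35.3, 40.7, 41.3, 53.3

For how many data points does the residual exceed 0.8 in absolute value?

A=7: ŷ = -1.2 + 1.9·7 = 12.1; r = 11.7 − 12.1 = -0.4
A=11: ŷ = -1.2 + 1.9·11 = 19.7; r = 19.3 − 19.7 = -0.4
A=13: ŷ = -1.2 + 1.9·13 = 23.5; r = 23.7 − 23.5 = 0.2
A=19: ŷ = -1.2 + 1.9·19 = 34.9; r = 35.3 − 34.9 = 0.4
A=21: ŷ = -1.2 + 1.9·21 = 38.7; r = 40.7 − 38.7 = 2
A=23: ŷ = -1.2 + 1.9·23 = 42.5; r = 41.3 − 42.5 = -1.2
A=29: ŷ = -1.2 + 1.9·29 = 53.9; r = 53.3 − 53.9 = -0.6
|r| > 0.8: A=21 (|r|=2), A=23 (|r|=1.2) → 2

2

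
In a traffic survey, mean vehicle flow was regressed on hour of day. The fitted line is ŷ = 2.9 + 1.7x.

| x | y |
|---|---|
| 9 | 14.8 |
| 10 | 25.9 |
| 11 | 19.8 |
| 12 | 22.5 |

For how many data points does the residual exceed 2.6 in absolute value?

x=9: ŷ = 2.9 + 1.7·9 = 18.2; e = 14.8 − 18.2 = -3.4
x=10: ŷ = 2.9 + 1.7·10 = 19.9; e = 25.9 − 19.9 = 6
x=11: ŷ = 2.9 + 1.7·11 = 21.6; e = 19.8 − 21.6 = -1.8
x=12: ŷ = 2.9 + 1.7·12 = 23.3; e = 22.5 − 23.3 = -0.8
|e| > 2.6: x=9 (|e|=3.4), x=10 (|e|=6) → 2

2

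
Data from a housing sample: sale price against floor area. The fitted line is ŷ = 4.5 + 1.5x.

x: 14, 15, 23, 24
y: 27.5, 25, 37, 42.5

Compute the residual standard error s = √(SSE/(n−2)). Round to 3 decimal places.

s = 2.828

x=14: ŷ = 4.5 + 1.5·14 = 25.5; e = 27.5 − 25.5 = 2
x=15: ŷ = 4.5 + 1.5·15 = 27; e = 25 − 27 = -2
x=23: ŷ = 4.5 + 1.5·23 = 39; e = 37 − 39 = -2
x=24: ŷ = 4.5 + 1.5·24 = 40.5; e = 42.5 − 40.5 = 2
SSE = 4 + 4 + 4 + 4 = 16
s = √(16/2) = √8 ≈ 2.828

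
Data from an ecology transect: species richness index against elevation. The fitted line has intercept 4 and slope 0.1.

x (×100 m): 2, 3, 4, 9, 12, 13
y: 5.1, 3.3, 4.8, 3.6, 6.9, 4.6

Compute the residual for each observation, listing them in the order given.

x=2: ŷ = 4 + 0.1·2 = 4.2; r = 5.1 − 4.2 = 0.9
x=3: ŷ = 4 + 0.1·3 = 4.3; r = 3.3 − 4.3 = -1
x=4: ŷ = 4 + 0.1·4 = 4.4; r = 4.8 − 4.4 = 0.4
x=9: ŷ = 4 + 0.1·9 = 4.9; r = 3.6 − 4.9 = -1.3
x=12: ŷ = 4 + 0.1·12 = 5.2; r = 6.9 − 5.2 = 1.7
x=13: ŷ = 4 + 0.1·13 = 5.3; r = 4.6 − 5.3 = -0.7

0.9, -1, 0.4, -1.3, 1.7, -0.7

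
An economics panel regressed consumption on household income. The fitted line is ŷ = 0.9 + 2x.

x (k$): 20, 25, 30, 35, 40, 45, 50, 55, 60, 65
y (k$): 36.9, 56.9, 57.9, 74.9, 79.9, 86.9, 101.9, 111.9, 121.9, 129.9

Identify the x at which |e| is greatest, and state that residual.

x = 25, e = 6

x=20: ŷ = 0.9 + 2·20 = 40.9; e = 36.9 − 40.9 = -4
x=25: ŷ = 0.9 + 2·25 = 50.9; e = 56.9 − 50.9 = 6
x=30: ŷ = 0.9 + 2·30 = 60.9; e = 57.9 − 60.9 = -3
x=35: ŷ = 0.9 + 2·35 = 70.9; e = 74.9 − 70.9 = 4
x=40: ŷ = 0.9 + 2·40 = 80.9; e = 79.9 − 80.9 = -1
x=45: ŷ = 0.9 + 2·45 = 90.9; e = 86.9 − 90.9 = -4
x=50: ŷ = 0.9 + 2·50 = 100.9; e = 101.9 − 100.9 = 1
x=55: ŷ = 0.9 + 2·55 = 110.9; e = 111.9 − 110.9 = 1
x=60: ŷ = 0.9 + 2·60 = 120.9; e = 121.9 − 120.9 = 1
x=65: ŷ = 0.9 + 2·65 = 130.9; e = 129.9 − 130.9 = -1
Largest |e| is 6 at x = 25, residual 6.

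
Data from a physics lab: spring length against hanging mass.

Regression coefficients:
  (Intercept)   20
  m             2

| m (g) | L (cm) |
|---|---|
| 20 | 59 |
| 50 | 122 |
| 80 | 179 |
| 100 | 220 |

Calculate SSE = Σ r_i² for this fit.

SSE = 6

m=20: ŷ = 20 + 2·20 = 60; r = 59 − 60 = -1
m=50: ŷ = 20 + 2·50 = 120; r = 122 − 120 = 2
m=80: ŷ = 20 + 2·80 = 180; r = 179 − 180 = -1
m=100: ŷ = 20 + 2·100 = 220; r = 220 − 220 = 0
SSE = 1 + 4 + 1 + 0 = 6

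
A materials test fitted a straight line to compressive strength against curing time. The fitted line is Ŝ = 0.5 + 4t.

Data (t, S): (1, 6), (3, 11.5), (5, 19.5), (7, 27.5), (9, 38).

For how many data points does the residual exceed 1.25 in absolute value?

t=1: Ŝ = 0.5 + 4·1 = 4.5; e = 6 − 4.5 = 1.5
t=3: Ŝ = 0.5 + 4·3 = 12.5; e = 11.5 − 12.5 = -1
t=5: Ŝ = 0.5 + 4·5 = 20.5; e = 19.5 − 20.5 = -1
t=7: Ŝ = 0.5 + 4·7 = 28.5; e = 27.5 − 28.5 = -1
t=9: Ŝ = 0.5 + 4·9 = 36.5; e = 38 − 36.5 = 1.5
|e| > 1.25: t=1 (|e|=1.5), t=9 (|e|=1.5) → 2

2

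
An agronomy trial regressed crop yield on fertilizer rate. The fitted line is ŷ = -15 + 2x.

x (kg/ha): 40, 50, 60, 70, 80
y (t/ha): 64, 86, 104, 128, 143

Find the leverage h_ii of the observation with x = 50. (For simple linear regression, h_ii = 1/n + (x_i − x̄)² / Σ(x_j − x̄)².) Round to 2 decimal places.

x̄ = (40 + 50 + 60 + 70 + 80)/5 = 60
Σ(x − x̄)² = 400 + 100 + 0 + 100 + 400 = 1000
h = 1/5 + (-10)²/1000 = 0.2 + 0.1 = 0.30

h = 0.30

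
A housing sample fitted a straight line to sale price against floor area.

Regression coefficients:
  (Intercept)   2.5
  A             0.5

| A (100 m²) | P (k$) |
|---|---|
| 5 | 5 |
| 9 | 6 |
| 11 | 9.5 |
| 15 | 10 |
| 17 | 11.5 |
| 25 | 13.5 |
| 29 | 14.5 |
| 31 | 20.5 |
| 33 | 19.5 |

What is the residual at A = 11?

P̂ = 2.5 + 0.5·11 = 8
r = 9.5 − 8 = 1.5

r = 1.5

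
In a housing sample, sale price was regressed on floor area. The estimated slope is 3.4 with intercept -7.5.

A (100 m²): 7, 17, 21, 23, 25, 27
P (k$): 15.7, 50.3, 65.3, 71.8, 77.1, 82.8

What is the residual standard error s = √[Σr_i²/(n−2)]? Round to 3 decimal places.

A=7: P̂ = -7.5 + 3.4·7 = 16.3; r = 15.7 − 16.3 = -0.6
A=17: P̂ = -7.5 + 3.4·17 = 50.3; r = 50.3 − 50.3 = 0
A=21: P̂ = -7.5 + 3.4·21 = 63.9; r = 65.3 − 63.9 = 1.4
A=23: P̂ = -7.5 + 3.4·23 = 70.7; r = 71.8 − 70.7 = 1.1
A=25: P̂ = -7.5 + 3.4·25 = 77.5; r = 77.1 − 77.5 = -0.4
A=27: P̂ = -7.5 + 3.4·27 = 84.3; r = 82.8 − 84.3 = -1.5
SSE = 0.36 + 0 + 1.96 + 1.21 + 0.16 + 2.25 = 5.94
s = √(5.94/4) = √1.485 ≈ 1.219

s = 1.219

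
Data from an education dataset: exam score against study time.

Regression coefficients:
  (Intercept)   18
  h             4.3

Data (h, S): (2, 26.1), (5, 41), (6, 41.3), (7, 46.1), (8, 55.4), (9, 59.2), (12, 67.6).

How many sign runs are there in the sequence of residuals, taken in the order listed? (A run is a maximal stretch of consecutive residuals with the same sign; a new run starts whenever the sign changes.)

5 runs

h=2: Ŝ = 18 + 4.3·2 = 26.6; e = 26.1 − 26.6 = -0.5
h=5: Ŝ = 18 + 4.3·5 = 39.5; e = 41 − 39.5 = 1.5
h=6: Ŝ = 18 + 4.3·6 = 43.8; e = 41.3 − 43.8 = -2.5
h=7: Ŝ = 18 + 4.3·7 = 48.1; e = 46.1 − 48.1 = -2
h=8: Ŝ = 18 + 4.3·8 = 52.4; e = 55.4 − 52.4 = 3
h=9: Ŝ = 18 + 4.3·9 = 56.7; e = 59.2 − 56.7 = 2.5
h=12: Ŝ = 18 + 4.3·12 = 69.6; e = 67.6 − 69.6 = -2
Signs: − + − − + + −
Runs: −×1, +×1, −×2, +×2, −×1 → 5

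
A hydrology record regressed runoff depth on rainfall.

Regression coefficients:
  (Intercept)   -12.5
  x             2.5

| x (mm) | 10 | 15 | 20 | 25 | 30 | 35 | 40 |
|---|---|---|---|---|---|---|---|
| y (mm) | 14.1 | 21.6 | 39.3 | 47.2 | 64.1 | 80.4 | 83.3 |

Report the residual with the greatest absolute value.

e = 5.4

x=10: ŷ = -12.5 + 2.5·10 = 12.5; e = 14.1 − 12.5 = 1.6
x=15: ŷ = -12.5 + 2.5·15 = 25; e = 21.6 − 25 = -3.4
x=20: ŷ = -12.5 + 2.5·20 = 37.5; e = 39.3 − 37.5 = 1.8
x=25: ŷ = -12.5 + 2.5·25 = 50; e = 47.2 − 50 = -2.8
x=30: ŷ = -12.5 + 2.5·30 = 62.5; e = 64.1 − 62.5 = 1.6
x=35: ŷ = -12.5 + 2.5·35 = 75; e = 80.4 − 75 = 5.4
x=40: ŷ = -12.5 + 2.5·40 = 87.5; e = 83.3 − 87.5 = -4.2
Largest |e| is 5.4 at x = 35, residual 5.4.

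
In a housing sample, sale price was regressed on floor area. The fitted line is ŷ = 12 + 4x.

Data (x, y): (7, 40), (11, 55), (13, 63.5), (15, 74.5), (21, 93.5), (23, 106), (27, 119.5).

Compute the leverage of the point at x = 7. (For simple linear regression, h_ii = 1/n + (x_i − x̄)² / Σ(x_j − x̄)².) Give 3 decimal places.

x̄ = (7 + 11 + 13 + 15 + 21 + 23 + 27)/7 = 16.7143
Σ(x − x̄)² = 94.3673 + 32.6531 + 13.7959 + 2.93878 + 18.3673 + 39.5102 + 105.796 = 307.429
h = 1/7 + (-9.71429)²/307.429 = 0.142857 + 0.306957 = 0.450

h = 0.450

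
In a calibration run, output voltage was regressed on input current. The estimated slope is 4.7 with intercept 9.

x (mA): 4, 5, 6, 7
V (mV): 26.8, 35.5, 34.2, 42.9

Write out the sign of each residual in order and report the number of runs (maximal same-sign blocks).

4 runs

x=4: V̂ = 9 + 4.7·4 = 27.8; e = 26.8 − 27.8 = -1
x=5: V̂ = 9 + 4.7·5 = 32.5; e = 35.5 − 32.5 = 3
x=6: V̂ = 9 + 4.7·6 = 37.2; e = 34.2 − 37.2 = -3
x=7: V̂ = 9 + 4.7·7 = 41.9; e = 42.9 − 41.9 = 1
Signs: − + − +
Runs: −×1, +×1, −×1, +×1 → 4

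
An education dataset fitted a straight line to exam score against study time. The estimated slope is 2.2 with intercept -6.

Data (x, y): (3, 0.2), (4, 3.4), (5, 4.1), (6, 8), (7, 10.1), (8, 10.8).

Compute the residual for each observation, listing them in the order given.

-0.4, 0.6, -0.9, 0.8, 0.7, -0.8

x=3: ŷ = -6 + 2.2·3 = 0.6; r = 0.2 − 0.6 = -0.4
x=4: ŷ = -6 + 2.2·4 = 2.8; r = 3.4 − 2.8 = 0.6
x=5: ŷ = -6 + 2.2·5 = 5; r = 4.1 − 5 = -0.9
x=6: ŷ = -6 + 2.2·6 = 7.2; r = 8 − 7.2 = 0.8
x=7: ŷ = -6 + 2.2·7 = 9.4; r = 10.1 − 9.4 = 0.7
x=8: ŷ = -6 + 2.2·8 = 11.6; r = 10.8 − 11.6 = -0.8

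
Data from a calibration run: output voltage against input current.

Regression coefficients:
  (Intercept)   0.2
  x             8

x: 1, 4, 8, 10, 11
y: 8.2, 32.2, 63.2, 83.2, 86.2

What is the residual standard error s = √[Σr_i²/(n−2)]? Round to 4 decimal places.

s = 2.1602

x=1: ŷ = 0.2 + 8·1 = 8.2; r = 8.2 − 8.2 = 0
x=4: ŷ = 0.2 + 8·4 = 32.2; r = 32.2 − 32.2 = 0
x=8: ŷ = 0.2 + 8·8 = 64.2; r = 63.2 − 64.2 = -1
x=10: ŷ = 0.2 + 8·10 = 80.2; r = 83.2 − 80.2 = 3
x=11: ŷ = 0.2 + 8·11 = 88.2; r = 86.2 − 88.2 = -2
SSE = 0 + 0 + 1 + 9 + 4 = 14
s = √(14/3) = √4.66667 ≈ 2.1602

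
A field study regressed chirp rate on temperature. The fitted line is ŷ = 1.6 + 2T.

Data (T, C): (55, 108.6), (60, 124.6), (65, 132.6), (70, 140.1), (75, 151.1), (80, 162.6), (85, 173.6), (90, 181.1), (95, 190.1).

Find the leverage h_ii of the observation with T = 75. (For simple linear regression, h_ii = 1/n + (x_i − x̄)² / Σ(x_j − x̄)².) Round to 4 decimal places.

h = 0.1111

T̄ = (55 + 60 + 65 + 70 + 75 + 80 + 85 + 90 + 95)/9 = 75
Σ(T − T̄)² = 400 + 225 + 100 + 25 + 0 + 25 + 100 + 225 + 400 = 1500
h = 1/9 + (0)²/1500 = 0.111111 + 0 = 0.1111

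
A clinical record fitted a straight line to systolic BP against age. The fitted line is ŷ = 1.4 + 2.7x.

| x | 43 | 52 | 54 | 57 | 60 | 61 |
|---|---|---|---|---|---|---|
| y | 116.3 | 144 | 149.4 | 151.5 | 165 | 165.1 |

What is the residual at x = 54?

e = 2.2

ŷ = 1.4 + 2.7·54 = 147.2
e = 149.4 − 147.2 = 2.2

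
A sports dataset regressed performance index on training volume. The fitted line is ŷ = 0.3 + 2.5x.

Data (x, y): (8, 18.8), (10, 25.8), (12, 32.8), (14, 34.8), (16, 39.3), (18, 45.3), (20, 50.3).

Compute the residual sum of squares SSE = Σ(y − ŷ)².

x=8: ŷ = 0.3 + 2.5·8 = 20.3; e = 18.8 − 20.3 = -1.5
x=10: ŷ = 0.3 + 2.5·10 = 25.3; e = 25.8 − 25.3 = 0.5
x=12: ŷ = 0.3 + 2.5·12 = 30.3; e = 32.8 − 30.3 = 2.5
x=14: ŷ = 0.3 + 2.5·14 = 35.3; e = 34.8 − 35.3 = -0.5
x=16: ŷ = 0.3 + 2.5·16 = 40.3; e = 39.3 − 40.3 = -1
x=18: ŷ = 0.3 + 2.5·18 = 45.3; e = 45.3 − 45.3 = 0
x=20: ŷ = 0.3 + 2.5·20 = 50.3; e = 50.3 − 50.3 = 0
SSE = 2.25 + 0.25 + 6.25 + 0.25 + 1 + 0 + 0 = 10

SSE = 10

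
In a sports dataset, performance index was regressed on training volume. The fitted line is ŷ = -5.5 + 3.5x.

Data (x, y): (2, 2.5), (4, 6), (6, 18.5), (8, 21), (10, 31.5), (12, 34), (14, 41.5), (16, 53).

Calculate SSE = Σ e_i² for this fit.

x=2: ŷ = -5.5 + 3.5·2 = 1.5; e = 2.5 − 1.5 = 1
x=4: ŷ = -5.5 + 3.5·4 = 8.5; e = 6 − 8.5 = -2.5
x=6: ŷ = -5.5 + 3.5·6 = 15.5; e = 18.5 − 15.5 = 3
x=8: ŷ = -5.5 + 3.5·8 = 22.5; e = 21 − 22.5 = -1.5
x=10: ŷ = -5.5 + 3.5·10 = 29.5; e = 31.5 − 29.5 = 2
x=12: ŷ = -5.5 + 3.5·12 = 36.5; e = 34 − 36.5 = -2.5
x=14: ŷ = -5.5 + 3.5·14 = 43.5; e = 41.5 − 43.5 = -2
x=16: ŷ = -5.5 + 3.5·16 = 50.5; e = 53 − 50.5 = 2.5
SSE = 1 + 6.25 + 9 + 2.25 + 4 + 6.25 + 4 + 6.25 = 39

SSE = 39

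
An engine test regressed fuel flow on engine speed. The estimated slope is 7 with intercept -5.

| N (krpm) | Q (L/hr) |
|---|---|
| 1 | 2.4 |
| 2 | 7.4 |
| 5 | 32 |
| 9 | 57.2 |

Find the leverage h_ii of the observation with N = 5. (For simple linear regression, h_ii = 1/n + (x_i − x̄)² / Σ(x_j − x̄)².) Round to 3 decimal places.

N̄ = (1 + 2 + 5 + 9)/4 = 4.25
Σ(N − N̄)² = 10.5625 + 5.0625 + 0.5625 + 22.5625 = 38.75
h = 1/4 + (0.75)²/38.75 = 0.25 + 0.0145161 = 0.265

h = 0.265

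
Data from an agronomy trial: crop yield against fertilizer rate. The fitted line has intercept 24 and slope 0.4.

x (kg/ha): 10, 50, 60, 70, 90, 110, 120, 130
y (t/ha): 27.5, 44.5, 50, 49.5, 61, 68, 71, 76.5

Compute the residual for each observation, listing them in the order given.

x=10: ŷ = 24 + 0.4·10 = 28; r = 27.5 − 28 = -0.5
x=50: ŷ = 24 + 0.4·50 = 44; r = 44.5 − 44 = 0.5
x=60: ŷ = 24 + 0.4·60 = 48; r = 50 − 48 = 2
x=70: ŷ = 24 + 0.4·70 = 52; r = 49.5 − 52 = -2.5
x=90: ŷ = 24 + 0.4·90 = 60; r = 61 − 60 = 1
x=110: ŷ = 24 + 0.4·110 = 68; r = 68 − 68 = 0
x=120: ŷ = 24 + 0.4·120 = 72; r = 71 − 72 = -1
x=130: ŷ = 24 + 0.4·130 = 76; r = 76.5 − 76 = 0.5

-0.5, 0.5, 2, -2.5, 1, 0, -1, 0.5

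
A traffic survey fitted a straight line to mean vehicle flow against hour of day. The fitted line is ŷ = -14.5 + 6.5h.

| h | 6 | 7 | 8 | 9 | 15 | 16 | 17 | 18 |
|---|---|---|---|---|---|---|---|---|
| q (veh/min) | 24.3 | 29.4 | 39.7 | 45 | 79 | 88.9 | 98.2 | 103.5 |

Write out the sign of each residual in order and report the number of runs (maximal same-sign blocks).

4 runs

h=6: ŷ = -14.5 + 6.5·6 = 24.5; e = 24.3 − 24.5 = -0.2
h=7: ŷ = -14.5 + 6.5·7 = 31; e = 29.4 − 31 = -1.6
h=8: ŷ = -14.5 + 6.5·8 = 37.5; e = 39.7 − 37.5 = 2.2
h=9: ŷ = -14.5 + 6.5·9 = 44; e = 45 − 44 = 1
h=15: ŷ = -14.5 + 6.5·15 = 83; e = 79 − 83 = -4
h=16: ŷ = -14.5 + 6.5·16 = 89.5; e = 88.9 − 89.5 = -0.6
h=17: ŷ = -14.5 + 6.5·17 = 96; e = 98.2 − 96 = 2.2
h=18: ŷ = -14.5 + 6.5·18 = 102.5; e = 103.5 − 102.5 = 1
Signs: − − + + − − + +
Runs: −×2, +×2, −×2, +×2 → 4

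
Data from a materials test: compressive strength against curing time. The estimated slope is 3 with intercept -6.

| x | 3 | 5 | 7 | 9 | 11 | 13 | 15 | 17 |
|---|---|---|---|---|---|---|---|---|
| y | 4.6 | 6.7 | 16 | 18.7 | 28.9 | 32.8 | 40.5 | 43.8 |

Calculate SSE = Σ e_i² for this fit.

x=3: ŷ = -6 + 3·3 = 3; e = 4.6 − 3 = 1.6
x=5: ŷ = -6 + 3·5 = 9; e = 6.7 − 9 = -2.3
x=7: ŷ = -6 + 3·7 = 15; e = 16 − 15 = 1
x=9: ŷ = -6 + 3·9 = 21; e = 18.7 − 21 = -2.3
x=11: ŷ = -6 + 3·11 = 27; e = 28.9 − 27 = 1.9
x=13: ŷ = -6 + 3·13 = 33; e = 32.8 − 33 = -0.2
x=15: ŷ = -6 + 3·15 = 39; e = 40.5 − 39 = 1.5
x=17: ŷ = -6 + 3·17 = 45; e = 43.8 − 45 = -1.2
SSE = 2.56 + 5.29 + 1 + 5.29 + 3.61 + 0.04 + 2.25 + 1.44 = 21.48

SSE = 21.48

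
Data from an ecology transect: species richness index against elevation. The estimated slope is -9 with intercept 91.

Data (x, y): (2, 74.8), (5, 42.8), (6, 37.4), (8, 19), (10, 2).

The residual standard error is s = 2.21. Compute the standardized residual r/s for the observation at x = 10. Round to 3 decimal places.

0.452

ŷ = 91 − 9·10 = 1
r = 2 − 1 = 1
r/s = 1 / 2.21 = 0.452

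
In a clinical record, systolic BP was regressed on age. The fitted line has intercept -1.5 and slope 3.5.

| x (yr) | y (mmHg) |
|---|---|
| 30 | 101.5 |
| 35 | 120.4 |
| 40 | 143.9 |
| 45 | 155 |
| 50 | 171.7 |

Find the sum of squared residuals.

x=30: ŷ = -1.5 + 3.5·30 = 103.5; e = 101.5 − 103.5 = -2
x=35: ŷ = -1.5 + 3.5·35 = 121; e = 120.4 − 121 = -0.6
x=40: ŷ = -1.5 + 3.5·40 = 138.5; e = 143.9 − 138.5 = 5.4
x=45: ŷ = -1.5 + 3.5·45 = 156; e = 155 − 156 = -1
x=50: ŷ = -1.5 + 3.5·50 = 173.5; e = 171.7 − 173.5 = -1.8
SSE = 4 + 0.36 + 29.16 + 1 + 3.24 = 37.76

SSE = 37.76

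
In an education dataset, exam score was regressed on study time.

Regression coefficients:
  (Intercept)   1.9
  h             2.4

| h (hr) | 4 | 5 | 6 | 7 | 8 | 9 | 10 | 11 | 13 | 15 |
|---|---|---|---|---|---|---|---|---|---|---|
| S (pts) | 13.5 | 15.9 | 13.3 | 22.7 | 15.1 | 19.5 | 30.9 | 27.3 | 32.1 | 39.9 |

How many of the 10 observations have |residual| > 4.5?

h=4: Ŝ = 1.9 + 2.4·4 = 11.5; r = 13.5 − 11.5 = 2
h=5: Ŝ = 1.9 + 2.4·5 = 13.9; r = 15.9 − 13.9 = 2
h=6: Ŝ = 1.9 + 2.4·6 = 16.3; r = 13.3 − 16.3 = -3
h=7: Ŝ = 1.9 + 2.4·7 = 18.7; r = 22.7 − 18.7 = 4
h=8: Ŝ = 1.9 + 2.4·8 = 21.1; r = 15.1 − 21.1 = -6
h=9: Ŝ = 1.9 + 2.4·9 = 23.5; r = 19.5 − 23.5 = -4
h=10: Ŝ = 1.9 + 2.4·10 = 25.9; r = 30.9 − 25.9 = 5
h=11: Ŝ = 1.9 + 2.4·11 = 28.3; r = 27.3 − 28.3 = -1
h=13: Ŝ = 1.9 + 2.4·13 = 33.1; r = 32.1 − 33.1 = -1
h=15: Ŝ = 1.9 + 2.4·15 = 37.9; r = 39.9 − 37.9 = 2
|r| > 4.5: h=8 (|r|=6), h=10 (|r|=5) → 2

2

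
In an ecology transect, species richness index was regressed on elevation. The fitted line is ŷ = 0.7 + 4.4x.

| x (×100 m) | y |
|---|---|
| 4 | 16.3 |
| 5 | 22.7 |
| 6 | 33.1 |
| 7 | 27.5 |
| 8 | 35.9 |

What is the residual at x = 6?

e = 6

ŷ = 0.7 + 4.4·6 = 27.1
e = 33.1 − 27.1 = 6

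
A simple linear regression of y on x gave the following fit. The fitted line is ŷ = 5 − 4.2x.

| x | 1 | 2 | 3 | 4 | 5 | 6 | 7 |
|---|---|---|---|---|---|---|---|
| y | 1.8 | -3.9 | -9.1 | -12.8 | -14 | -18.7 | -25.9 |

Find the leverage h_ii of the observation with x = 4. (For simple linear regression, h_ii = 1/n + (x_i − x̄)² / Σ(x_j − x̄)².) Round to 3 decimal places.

x̄ = (1 + 2 + 3 + 4 + 5 + 6 + 7)/7 = 4
Σ(x − x̄)² = 9 + 4 + 1 + 0 + 1 + 4 + 9 = 28
h = 1/7 + (0)²/28 = 0.142857 + 0 = 0.143

h = 0.143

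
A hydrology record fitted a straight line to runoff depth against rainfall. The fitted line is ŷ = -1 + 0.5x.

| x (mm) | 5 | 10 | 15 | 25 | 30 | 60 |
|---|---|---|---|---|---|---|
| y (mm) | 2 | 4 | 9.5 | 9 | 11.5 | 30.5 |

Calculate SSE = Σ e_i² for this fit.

x=5: ŷ = -1 + 0.5·5 = 1.5; e = 2 − 1.5 = 0.5
x=10: ŷ = -1 + 0.5·10 = 4; e = 4 − 4 = 0
x=15: ŷ = -1 + 0.5·15 = 6.5; e = 9.5 − 6.5 = 3
x=25: ŷ = -1 + 0.5·25 = 11.5; e = 9 − 11.5 = -2.5
x=30: ŷ = -1 + 0.5·30 = 14; e = 11.5 − 14 = -2.5
x=60: ŷ = -1 + 0.5·60 = 29; e = 30.5 − 29 = 1.5
SSE = 0.25 + 0 + 9 + 6.25 + 6.25 + 2.25 = 24

SSE = 24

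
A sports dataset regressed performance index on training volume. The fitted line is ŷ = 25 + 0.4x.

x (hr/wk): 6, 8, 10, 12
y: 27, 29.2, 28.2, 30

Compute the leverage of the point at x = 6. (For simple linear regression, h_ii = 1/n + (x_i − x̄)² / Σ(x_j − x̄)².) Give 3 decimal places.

h = 0.700

x̄ = (6 + 8 + 10 + 12)/4 = 9
Σ(x − x̄)² = 9 + 1 + 1 + 9 = 20
h = 1/4 + (-3)²/20 = 0.25 + 0.45 = 0.700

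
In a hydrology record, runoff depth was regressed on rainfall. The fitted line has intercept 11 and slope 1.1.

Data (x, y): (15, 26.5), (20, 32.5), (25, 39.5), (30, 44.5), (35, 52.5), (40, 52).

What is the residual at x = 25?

e = 1

ŷ = 11 + 1.1·25 = 38.5
e = 39.5 − 38.5 = 1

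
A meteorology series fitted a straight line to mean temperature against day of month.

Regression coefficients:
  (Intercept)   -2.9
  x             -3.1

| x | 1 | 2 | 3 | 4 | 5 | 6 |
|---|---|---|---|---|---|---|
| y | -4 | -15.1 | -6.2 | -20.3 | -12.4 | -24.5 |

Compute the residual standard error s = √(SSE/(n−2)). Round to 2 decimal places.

x=1: ŷ = -2.9 − 3.1·1 = -6; r = -4 − (-6) = 2
x=2: ŷ = -2.9 − 3.1·2 = -9.1; r = -15.1 − (-9.1) = -6
x=3: ŷ = -2.9 − 3.1·3 = -12.2; r = -6.2 − (-12.2) = 6
x=4: ŷ = -2.9 − 3.1·4 = -15.3; r = -20.3 − (-15.3) = -5
x=5: ŷ = -2.9 − 3.1·5 = -18.4; r = -12.4 − (-18.4) = 6
x=6: ŷ = -2.9 − 3.1·6 = -21.5; r = -24.5 − (-21.5) = -3
SSE = 4 + 36 + 36 + 25 + 36 + 9 = 146
s = √(146/4) = √36.5 ≈ 6.04

s = 6.04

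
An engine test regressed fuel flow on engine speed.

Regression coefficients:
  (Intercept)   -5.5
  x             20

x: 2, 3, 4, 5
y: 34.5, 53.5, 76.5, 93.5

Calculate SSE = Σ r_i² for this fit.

SSE = 6

x=2: ŷ = -5.5 + 20·2 = 34.5; r = 34.5 − 34.5 = 0
x=3: ŷ = -5.5 + 20·3 = 54.5; r = 53.5 − 54.5 = -1
x=4: ŷ = -5.5 + 20·4 = 74.5; r = 76.5 − 74.5 = 2
x=5: ŷ = -5.5 + 20·5 = 94.5; r = 93.5 − 94.5 = -1
SSE = 0 + 1 + 4 + 1 = 6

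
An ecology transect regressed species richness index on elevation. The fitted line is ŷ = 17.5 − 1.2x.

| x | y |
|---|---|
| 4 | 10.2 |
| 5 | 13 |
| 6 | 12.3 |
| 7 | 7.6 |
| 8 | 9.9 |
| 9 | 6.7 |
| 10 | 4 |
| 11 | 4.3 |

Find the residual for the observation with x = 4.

r = -2.5

ŷ = 17.5 − 1.2·4 = 12.7
r = 10.2 − 12.7 = -2.5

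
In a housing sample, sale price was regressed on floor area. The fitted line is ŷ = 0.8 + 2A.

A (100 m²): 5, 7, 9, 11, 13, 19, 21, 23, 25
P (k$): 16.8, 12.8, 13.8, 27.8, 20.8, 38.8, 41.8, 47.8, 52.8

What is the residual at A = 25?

ŷ = 0.8 + 2·25 = 50.8
r = 52.8 − 50.8 = 2

r = 2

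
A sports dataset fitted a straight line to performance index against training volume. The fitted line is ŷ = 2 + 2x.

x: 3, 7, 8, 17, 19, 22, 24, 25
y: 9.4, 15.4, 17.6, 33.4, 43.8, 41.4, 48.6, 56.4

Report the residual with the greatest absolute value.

x=3: ŷ = 2 + 2·3 = 8; r = 9.4 − 8 = 1.4
x=7: ŷ = 2 + 2·7 = 16; r = 15.4 − 16 = -0.6
x=8: ŷ = 2 + 2·8 = 18; r = 17.6 − 18 = -0.4
x=17: ŷ = 2 + 2·17 = 36; r = 33.4 − 36 = -2.6
x=19: ŷ = 2 + 2·19 = 40; r = 43.8 − 40 = 3.8
x=22: ŷ = 2 + 2·22 = 46; r = 41.4 − 46 = -4.6
x=24: ŷ = 2 + 2·24 = 50; r = 48.6 − 50 = -1.4
x=25: ŷ = 2 + 2·25 = 52; r = 56.4 − 52 = 4.4
Largest |r| is 4.6 at x = 22, residual -4.6.

r = -4.6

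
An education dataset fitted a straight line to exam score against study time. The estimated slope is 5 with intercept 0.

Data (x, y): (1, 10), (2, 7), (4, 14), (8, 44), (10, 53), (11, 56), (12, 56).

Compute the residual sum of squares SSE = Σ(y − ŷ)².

x=1: ŷ = 5·1 = 5; e = 10 − 5 = 5
x=2: ŷ = 5·2 = 10; e = 7 − 10 = -3
x=4: ŷ = 5·4 = 20; e = 14 − 20 = -6
x=8: ŷ = 5·8 = 40; e = 44 − 40 = 4
x=10: ŷ = 5·10 = 50; e = 53 − 50 = 3
x=11: ŷ = 5·11 = 55; e = 56 − 55 = 1
x=12: ŷ = 5·12 = 60; e = 56 − 60 = -4
SSE = 25 + 9 + 36 + 16 + 9 + 1 + 16 = 112

SSE = 112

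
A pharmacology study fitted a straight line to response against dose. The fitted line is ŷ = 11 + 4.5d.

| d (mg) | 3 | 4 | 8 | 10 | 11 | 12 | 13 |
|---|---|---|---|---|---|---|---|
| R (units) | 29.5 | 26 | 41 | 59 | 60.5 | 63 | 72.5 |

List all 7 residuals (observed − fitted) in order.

5, -3, -6, 3, 0, -2, 3

d=3: ŷ = 11 + 4.5·3 = 24.5; e = 29.5 − 24.5 = 5
d=4: ŷ = 11 + 4.5·4 = 29; e = 26 − 29 = -3
d=8: ŷ = 11 + 4.5·8 = 47; e = 41 − 47 = -6
d=10: ŷ = 11 + 4.5·10 = 56; e = 59 − 56 = 3
d=11: ŷ = 11 + 4.5·11 = 60.5; e = 60.5 − 60.5 = 0
d=12: ŷ = 11 + 4.5·12 = 65; e = 63 − 65 = -2
d=13: ŷ = 11 + 4.5·13 = 69.5; e = 72.5 − 69.5 = 3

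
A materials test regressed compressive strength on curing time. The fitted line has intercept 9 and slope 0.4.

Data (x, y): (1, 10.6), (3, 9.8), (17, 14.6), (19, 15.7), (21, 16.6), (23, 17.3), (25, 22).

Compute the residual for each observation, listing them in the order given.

x=1: ŷ = 9 + 0.4·1 = 9.4; r = 10.6 − 9.4 = 1.2
x=3: ŷ = 9 + 0.4·3 = 10.2; r = 9.8 − 10.2 = -0.4
x=17: ŷ = 9 + 0.4·17 = 15.8; r = 14.6 − 15.8 = -1.2
x=19: ŷ = 9 + 0.4·19 = 16.6; r = 15.7 − 16.6 = -0.9
x=21: ŷ = 9 + 0.4·21 = 17.4; r = 16.6 − 17.4 = -0.8
x=23: ŷ = 9 + 0.4·23 = 18.2; r = 17.3 − 18.2 = -0.9
x=25: ŷ = 9 + 0.4·25 = 19; r = 22 − 19 = 3

1.2, -0.4, -1.2, -0.9, -0.8, -0.9, 3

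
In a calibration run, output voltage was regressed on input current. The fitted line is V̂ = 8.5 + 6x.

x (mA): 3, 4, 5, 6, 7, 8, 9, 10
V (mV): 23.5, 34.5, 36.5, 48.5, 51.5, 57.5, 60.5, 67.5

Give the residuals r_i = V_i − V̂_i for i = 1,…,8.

-3, 2, -2, 4, 1, 1, -2, -1

x=3: V̂ = 8.5 + 6·3 = 26.5; r = 23.5 − 26.5 = -3
x=4: V̂ = 8.5 + 6·4 = 32.5; r = 34.5 − 32.5 = 2
x=5: V̂ = 8.5 + 6·5 = 38.5; r = 36.5 − 38.5 = -2
x=6: V̂ = 8.5 + 6·6 = 44.5; r = 48.5 − 44.5 = 4
x=7: V̂ = 8.5 + 6·7 = 50.5; r = 51.5 − 50.5 = 1
x=8: V̂ = 8.5 + 6·8 = 56.5; r = 57.5 − 56.5 = 1
x=9: V̂ = 8.5 + 6·9 = 62.5; r = 60.5 − 62.5 = -2
x=10: V̂ = 8.5 + 6·10 = 68.5; r = 67.5 − 68.5 = -1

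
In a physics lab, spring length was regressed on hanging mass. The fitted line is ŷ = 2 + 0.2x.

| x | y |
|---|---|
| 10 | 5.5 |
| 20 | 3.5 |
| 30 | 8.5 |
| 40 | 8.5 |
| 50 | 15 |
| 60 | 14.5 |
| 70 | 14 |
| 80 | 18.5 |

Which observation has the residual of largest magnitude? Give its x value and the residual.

x=10: ŷ = 2 + 0.2·10 = 4; r = 5.5 − 4 = 1.5
x=20: ŷ = 2 + 0.2·20 = 6; r = 3.5 − 6 = -2.5
x=30: ŷ = 2 + 0.2·30 = 8; r = 8.5 − 8 = 0.5
x=40: ŷ = 2 + 0.2·40 = 10; r = 8.5 − 10 = -1.5
x=50: ŷ = 2 + 0.2·50 = 12; r = 15 − 12 = 3
x=60: ŷ = 2 + 0.2·60 = 14; r = 14.5 − 14 = 0.5
x=70: ŷ = 2 + 0.2·70 = 16; r = 14 − 16 = -2
x=80: ŷ = 2 + 0.2·80 = 18; r = 18.5 − 18 = 0.5
Largest |r| is 3 at x = 50, residual 3.

x = 50, r = 3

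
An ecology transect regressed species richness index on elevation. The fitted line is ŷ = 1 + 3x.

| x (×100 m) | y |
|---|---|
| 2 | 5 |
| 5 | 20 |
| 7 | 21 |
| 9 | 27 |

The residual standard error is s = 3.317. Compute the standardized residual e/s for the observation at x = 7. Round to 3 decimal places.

ŷ = 1 + 3·7 = 22
e = 21 − 22 = -1
e/s = -1 / 3.317 = -0.301

-0.301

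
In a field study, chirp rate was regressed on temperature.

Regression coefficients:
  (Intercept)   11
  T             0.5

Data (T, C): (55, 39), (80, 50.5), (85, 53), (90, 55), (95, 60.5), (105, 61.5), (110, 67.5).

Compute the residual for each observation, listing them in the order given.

0.5, -0.5, -0.5, -1, 2, -2, 1.5

T=55: Ĉ = 11 + 0.5·55 = 38.5; e = 39 − 38.5 = 0.5
T=80: Ĉ = 11 + 0.5·80 = 51; e = 50.5 − 51 = -0.5
T=85: Ĉ = 11 + 0.5·85 = 53.5; e = 53 − 53.5 = -0.5
T=90: Ĉ = 11 + 0.5·90 = 56; e = 55 − 56 = -1
T=95: Ĉ = 11 + 0.5·95 = 58.5; e = 60.5 − 58.5 = 2
T=105: Ĉ = 11 + 0.5·105 = 63.5; e = 61.5 − 63.5 = -2
T=110: Ĉ = 11 + 0.5·110 = 66; e = 67.5 − 66 = 1.5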